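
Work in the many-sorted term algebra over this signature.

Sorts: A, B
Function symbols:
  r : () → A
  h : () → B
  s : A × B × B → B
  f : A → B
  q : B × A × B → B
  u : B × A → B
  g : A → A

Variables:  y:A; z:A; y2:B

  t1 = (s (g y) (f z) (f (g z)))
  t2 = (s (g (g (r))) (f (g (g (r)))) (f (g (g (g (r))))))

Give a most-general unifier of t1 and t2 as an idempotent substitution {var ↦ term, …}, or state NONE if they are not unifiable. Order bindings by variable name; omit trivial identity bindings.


{y ↦ (g (r)), z ↦ (g (g (r)))}


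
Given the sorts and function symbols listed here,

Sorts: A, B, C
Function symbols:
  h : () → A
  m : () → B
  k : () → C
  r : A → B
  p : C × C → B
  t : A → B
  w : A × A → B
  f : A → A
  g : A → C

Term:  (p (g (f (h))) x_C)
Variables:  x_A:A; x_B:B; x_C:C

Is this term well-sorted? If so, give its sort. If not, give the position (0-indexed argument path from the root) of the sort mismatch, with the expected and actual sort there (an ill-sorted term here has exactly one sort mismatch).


      (h) : A
    (f (h)) : A
  (g (f (h))) : C
  x_C : C
(p (g (f (h))) x_C) : B

well-sorted; sort = B


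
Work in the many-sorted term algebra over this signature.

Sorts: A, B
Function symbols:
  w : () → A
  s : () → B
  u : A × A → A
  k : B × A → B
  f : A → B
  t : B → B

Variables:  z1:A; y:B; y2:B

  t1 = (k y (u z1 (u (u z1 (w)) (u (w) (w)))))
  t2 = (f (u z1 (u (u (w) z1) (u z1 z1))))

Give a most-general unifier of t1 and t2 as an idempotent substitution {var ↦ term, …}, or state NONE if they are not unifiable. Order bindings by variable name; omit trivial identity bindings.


NONE (not unifiable)

head clash or occurs-check failure — not unifiable


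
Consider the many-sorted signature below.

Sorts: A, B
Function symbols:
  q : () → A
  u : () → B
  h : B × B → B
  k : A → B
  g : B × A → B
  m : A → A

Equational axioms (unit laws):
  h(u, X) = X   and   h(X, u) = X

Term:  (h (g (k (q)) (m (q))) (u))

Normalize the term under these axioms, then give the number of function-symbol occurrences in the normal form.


1. (h (g (k (q)) (m (q))) (u))  →  (g (k (q)) (m (q)))
normal form: (g (k (q)) (m (q)))

size = 5


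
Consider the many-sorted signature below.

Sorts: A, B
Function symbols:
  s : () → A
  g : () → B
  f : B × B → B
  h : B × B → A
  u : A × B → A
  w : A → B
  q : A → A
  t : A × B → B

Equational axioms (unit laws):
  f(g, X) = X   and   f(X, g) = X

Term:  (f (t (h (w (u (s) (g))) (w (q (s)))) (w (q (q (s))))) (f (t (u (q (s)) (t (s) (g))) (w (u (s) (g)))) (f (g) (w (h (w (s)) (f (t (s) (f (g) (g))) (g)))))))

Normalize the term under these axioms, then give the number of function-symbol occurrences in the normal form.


1. (f (t (h (w (u (s) (g))) (w (q (s)))) (w (q (q (s))))) (f (t (u (q (s)) (t (s) (g))) (w (u (s) (g)))) (f (g) (w (h (w (s)) (f (t (s) (f (g) (g))) (g)))))))  →  (f (t (h (w (u (s) (g))) (w (q (s)))) (w (q (q (s))))) (f (t (u (q (s)) (t (s) (g))) (w (u (s) (g)))) (w (h (w (s)) (f (t (s) (f (g) (g))) (g))))))
2. (f (t (h (w (u (s) (g))) (w (q (s)))) (w (q (q (s))))) (f (t (u (q (s)) (t (s) (g))) (w (u (s) (g)))) (w (h (w (s)) (f (t (s) (f (g) (g))) (g))))))  →  (f (t (h (w (u (s) (g))) (w (q (s)))) (w (q (q (s))))) (f (t (u (q (s)) (t (s) (g))) (w (u (s) (g)))) (w (h (w (s)) (t (s) (f (g) (g)))))))
3. (f (t (h (w (u (s) (g))) (w (q (s)))) (w (q (q (s))))) (f (t (u (q (s)) (t (s) (g))) (w (u (s) (g)))) (w (h (w (s)) (t (s) (f (g) (g)))))))  →  (f (t (h (w (u (s) (g))) (w (q (s)))) (w (q (q (s))))) (f (t (u (q (s)) (t (s) (g))) (w (u (s) (g)))) (w (h (w (s)) (t (s) (g))))))
normal form: (f (t (h (w (u (s) (g))) (w (q (s)))) (w (q (q (s))))) (f (t (u (q (s)) (t (s) (g))) (w (u (s) (g)))) (w (h (w (s)) (t (s) (g))))))

size = 33


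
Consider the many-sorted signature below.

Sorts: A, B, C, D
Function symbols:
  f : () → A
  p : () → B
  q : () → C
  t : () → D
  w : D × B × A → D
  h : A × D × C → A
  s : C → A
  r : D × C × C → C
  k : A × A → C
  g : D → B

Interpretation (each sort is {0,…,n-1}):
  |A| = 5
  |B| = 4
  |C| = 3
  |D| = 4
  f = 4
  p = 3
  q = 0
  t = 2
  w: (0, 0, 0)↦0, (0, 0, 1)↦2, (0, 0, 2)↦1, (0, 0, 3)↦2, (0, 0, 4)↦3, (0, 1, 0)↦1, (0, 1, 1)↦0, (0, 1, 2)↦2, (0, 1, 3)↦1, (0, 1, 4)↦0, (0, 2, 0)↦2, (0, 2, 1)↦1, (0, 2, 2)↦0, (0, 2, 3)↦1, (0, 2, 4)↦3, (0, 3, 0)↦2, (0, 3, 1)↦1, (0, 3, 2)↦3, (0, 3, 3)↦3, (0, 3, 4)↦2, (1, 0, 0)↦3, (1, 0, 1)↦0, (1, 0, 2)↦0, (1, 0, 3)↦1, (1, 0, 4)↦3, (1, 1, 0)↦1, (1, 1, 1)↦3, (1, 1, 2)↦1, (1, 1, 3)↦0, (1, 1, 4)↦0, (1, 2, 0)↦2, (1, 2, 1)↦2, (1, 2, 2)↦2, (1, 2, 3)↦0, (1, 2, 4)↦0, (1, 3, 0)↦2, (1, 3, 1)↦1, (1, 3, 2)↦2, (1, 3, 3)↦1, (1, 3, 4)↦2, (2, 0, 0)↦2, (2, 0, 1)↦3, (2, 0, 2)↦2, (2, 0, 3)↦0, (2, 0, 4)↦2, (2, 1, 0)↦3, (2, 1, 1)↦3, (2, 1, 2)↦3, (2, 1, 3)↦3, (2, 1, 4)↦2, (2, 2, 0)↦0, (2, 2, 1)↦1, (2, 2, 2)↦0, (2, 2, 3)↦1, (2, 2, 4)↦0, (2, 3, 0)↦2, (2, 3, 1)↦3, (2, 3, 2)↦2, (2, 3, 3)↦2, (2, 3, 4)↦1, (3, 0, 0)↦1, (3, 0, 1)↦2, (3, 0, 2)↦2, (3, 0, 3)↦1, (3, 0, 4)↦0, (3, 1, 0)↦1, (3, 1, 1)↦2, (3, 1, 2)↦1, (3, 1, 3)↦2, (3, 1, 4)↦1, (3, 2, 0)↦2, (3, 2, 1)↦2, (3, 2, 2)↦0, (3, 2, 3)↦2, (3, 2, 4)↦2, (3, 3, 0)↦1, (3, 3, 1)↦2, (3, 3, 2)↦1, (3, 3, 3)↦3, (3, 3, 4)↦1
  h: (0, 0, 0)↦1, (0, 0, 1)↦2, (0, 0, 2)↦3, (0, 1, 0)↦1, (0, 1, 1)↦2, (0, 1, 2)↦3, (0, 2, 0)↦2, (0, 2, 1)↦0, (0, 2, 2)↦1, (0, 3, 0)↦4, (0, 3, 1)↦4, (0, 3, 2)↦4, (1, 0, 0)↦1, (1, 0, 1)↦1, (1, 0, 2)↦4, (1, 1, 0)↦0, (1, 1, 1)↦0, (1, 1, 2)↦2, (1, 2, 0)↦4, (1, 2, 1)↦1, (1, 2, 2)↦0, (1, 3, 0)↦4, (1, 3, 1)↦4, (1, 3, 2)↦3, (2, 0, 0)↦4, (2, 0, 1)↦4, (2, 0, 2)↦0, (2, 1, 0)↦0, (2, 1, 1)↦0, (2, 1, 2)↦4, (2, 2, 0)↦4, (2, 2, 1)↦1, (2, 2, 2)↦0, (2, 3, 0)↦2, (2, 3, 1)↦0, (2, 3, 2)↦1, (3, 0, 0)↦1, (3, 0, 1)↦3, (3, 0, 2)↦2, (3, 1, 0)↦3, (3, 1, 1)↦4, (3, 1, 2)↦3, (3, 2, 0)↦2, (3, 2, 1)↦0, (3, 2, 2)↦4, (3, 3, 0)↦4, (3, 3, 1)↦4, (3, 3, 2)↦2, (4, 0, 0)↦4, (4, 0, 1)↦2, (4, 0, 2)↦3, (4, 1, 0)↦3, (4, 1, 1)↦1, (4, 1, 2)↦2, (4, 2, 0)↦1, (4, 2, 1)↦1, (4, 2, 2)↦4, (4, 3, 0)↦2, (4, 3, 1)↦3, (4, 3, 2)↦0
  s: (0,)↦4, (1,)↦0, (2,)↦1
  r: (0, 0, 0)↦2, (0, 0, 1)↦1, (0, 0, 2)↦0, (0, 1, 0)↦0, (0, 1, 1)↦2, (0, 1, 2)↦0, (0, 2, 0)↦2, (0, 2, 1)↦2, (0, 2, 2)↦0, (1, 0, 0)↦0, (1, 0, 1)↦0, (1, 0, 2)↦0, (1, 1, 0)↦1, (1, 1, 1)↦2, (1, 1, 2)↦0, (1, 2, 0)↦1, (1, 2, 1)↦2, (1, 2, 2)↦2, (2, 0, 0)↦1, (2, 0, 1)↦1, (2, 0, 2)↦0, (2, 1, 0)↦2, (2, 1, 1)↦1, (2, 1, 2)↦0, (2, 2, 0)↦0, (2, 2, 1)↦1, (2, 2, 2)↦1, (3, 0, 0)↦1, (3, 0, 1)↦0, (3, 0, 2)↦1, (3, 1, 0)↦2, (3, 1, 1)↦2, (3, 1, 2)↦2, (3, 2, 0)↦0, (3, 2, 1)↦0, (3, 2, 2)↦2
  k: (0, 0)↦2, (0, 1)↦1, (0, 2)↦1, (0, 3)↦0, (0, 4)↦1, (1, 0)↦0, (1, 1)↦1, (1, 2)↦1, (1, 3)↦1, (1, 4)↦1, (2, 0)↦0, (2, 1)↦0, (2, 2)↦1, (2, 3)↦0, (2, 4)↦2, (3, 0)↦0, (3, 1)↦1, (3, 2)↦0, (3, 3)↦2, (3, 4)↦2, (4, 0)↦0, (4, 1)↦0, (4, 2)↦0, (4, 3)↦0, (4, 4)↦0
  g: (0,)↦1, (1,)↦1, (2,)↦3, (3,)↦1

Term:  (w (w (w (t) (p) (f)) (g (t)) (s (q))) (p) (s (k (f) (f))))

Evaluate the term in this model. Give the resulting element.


value = 1

  t = 2
  p = 3
  f = 4
  (w (t) (p) (f)) = w(2, 3, 4) = 1
  t = 2
  (g (t)) = g(2,) = 3
  q = 0
  (s (q)) = s(0,) = 4
  (w (w (t) (p) (f)) (g (t)) (s (q))) = w(1, 3, 4) = 2
  p = 3
  f = 4
  f = 4
  (k (f) (f)) = k(4, 4) = 0
  (s (k (f) (f))) = s(0,) = 4
  (w (w (w (t) (p) (f)) (g (t)) (s (q))) (p) (s (k (f) (f)))) = w(2, 3, 4) = 1


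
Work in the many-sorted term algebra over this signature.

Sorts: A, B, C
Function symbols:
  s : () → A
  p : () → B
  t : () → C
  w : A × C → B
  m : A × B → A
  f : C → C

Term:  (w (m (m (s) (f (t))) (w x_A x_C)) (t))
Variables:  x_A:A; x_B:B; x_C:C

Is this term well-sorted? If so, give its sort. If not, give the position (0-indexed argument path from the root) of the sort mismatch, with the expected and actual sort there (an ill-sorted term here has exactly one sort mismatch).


      (s) : A
        (t) : C
      (f (t)) : C
    (m (s) (f (t))) : ✗ arg 1 at [0, 0, 1] has sort C, expected B
      x_A : A
      x_C : C
    (w x_A x_C) : B
  (t) : C

ill-sorted at position [0, 0, 1]: expected B, got C


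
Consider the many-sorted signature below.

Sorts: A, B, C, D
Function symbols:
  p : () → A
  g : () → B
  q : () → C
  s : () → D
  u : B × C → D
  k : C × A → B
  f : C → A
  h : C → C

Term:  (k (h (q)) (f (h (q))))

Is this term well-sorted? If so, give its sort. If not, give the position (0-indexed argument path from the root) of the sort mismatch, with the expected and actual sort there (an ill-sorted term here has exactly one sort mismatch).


well-sorted; sort = B

    (q) : C
  (h (q)) : C
      (q) : C
    (h (q)) : C
  (f (h (q))) : A
(k (h (q)) (f (h (q)))) : B


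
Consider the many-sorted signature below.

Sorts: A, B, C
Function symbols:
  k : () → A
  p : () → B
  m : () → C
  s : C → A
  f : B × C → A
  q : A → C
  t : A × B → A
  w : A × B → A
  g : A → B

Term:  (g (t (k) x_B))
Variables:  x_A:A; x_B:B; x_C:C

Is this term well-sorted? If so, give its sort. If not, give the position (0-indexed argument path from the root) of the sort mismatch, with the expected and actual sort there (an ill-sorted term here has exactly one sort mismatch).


well-sorted; sort = B

    (k) : A
    x_B : B
  (t (k) x_B) : A
(g (t (k) x_B)) : B


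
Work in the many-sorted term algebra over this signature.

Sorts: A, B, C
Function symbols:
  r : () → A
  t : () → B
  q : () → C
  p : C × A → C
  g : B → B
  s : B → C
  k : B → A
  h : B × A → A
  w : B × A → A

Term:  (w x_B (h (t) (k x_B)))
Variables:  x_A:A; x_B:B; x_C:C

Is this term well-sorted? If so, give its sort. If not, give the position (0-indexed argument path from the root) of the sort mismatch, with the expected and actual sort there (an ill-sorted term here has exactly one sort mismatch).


  x_B : B
    (t) : B
      x_B : B
    (k x_B) : A
  (h (t) (k x_B)) : A
(w x_B (h (t) (k x_B))) : A

well-sorted; sort = A


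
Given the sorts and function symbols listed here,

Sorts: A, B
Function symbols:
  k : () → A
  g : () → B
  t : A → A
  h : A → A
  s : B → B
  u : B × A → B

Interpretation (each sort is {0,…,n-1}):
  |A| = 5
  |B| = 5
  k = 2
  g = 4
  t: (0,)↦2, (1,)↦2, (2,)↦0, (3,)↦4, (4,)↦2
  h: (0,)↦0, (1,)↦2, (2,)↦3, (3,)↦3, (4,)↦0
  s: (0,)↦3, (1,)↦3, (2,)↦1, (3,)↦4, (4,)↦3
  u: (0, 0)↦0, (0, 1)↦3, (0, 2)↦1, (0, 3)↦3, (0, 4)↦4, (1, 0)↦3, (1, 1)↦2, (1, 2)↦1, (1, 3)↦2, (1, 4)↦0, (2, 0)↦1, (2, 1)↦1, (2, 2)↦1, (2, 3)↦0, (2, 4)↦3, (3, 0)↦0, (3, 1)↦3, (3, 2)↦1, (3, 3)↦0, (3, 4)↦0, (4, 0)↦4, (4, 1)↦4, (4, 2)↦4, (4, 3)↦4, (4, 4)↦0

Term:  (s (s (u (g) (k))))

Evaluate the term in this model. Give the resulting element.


  g = 4
  k = 2
  (u (g) (k)) = u(4, 2) = 4
  (s (u (g) (k))) = s(4,) = 3
  (s (s (u (g) (k)))) = s(3,) = 4

value = 4


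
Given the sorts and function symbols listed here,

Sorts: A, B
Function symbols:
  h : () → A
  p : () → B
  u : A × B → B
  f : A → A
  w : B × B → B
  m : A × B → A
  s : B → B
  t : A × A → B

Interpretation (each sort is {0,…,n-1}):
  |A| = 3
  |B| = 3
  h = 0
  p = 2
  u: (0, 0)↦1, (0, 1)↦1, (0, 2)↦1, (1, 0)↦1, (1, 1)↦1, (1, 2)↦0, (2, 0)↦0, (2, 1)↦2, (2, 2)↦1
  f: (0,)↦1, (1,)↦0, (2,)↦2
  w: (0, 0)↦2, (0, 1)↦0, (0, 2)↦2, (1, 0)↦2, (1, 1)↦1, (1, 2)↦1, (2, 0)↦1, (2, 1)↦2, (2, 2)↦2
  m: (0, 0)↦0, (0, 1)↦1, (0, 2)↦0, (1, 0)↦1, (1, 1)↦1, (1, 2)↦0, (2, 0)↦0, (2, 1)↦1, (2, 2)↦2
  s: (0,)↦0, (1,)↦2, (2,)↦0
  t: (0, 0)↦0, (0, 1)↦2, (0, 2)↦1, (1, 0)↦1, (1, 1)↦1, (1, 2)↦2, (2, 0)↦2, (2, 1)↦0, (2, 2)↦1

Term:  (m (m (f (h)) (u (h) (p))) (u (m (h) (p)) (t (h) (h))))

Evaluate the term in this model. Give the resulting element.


  h = 0
  (f (h)) = f(0,) = 1
  h = 0
  p = 2
  (u (h) (p)) = u(0, 2) = 1
  (m (f (h)) (u (h) (p))) = m(1, 1) = 1
  h = 0
  p = 2
  (m (h) (p)) = m(0, 2) = 0
  h = 0
  h = 0
  (t (h) (h)) = t(0, 0) = 0
  (u (m (h) (p)) (t (h) (h))) = u(0, 0) = 1
  (m (m (f (h)) (u (h) (p))) (u (m (h) (p)) (t (h) (h)))) = m(1, 1) = 1

value = 1


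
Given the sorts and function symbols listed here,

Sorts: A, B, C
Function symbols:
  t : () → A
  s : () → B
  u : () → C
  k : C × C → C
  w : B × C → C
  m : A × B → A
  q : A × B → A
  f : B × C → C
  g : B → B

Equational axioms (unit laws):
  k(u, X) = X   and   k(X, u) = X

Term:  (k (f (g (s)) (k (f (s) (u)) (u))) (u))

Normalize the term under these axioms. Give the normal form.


1. (k (f (g (s)) (k (f (s) (u)) (u))) (u))  →  (f (g (s)) (k (f (s) (u)) (u)))
2. (f (g (s)) (k (f (s) (u)) (u)))  →  (f (g (s)) (f (s) (u)))

normal form = (f (g (s)) (f (s) (u)))


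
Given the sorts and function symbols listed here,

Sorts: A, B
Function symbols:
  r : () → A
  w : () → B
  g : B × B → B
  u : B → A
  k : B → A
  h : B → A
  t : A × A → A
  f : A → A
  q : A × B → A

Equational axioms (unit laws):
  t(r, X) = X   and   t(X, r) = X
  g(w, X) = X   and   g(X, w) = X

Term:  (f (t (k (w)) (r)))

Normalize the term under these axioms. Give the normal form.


1. (f (t (k (w)) (r)))  →  (f (k (w)))

normal form = (f (k (w)))


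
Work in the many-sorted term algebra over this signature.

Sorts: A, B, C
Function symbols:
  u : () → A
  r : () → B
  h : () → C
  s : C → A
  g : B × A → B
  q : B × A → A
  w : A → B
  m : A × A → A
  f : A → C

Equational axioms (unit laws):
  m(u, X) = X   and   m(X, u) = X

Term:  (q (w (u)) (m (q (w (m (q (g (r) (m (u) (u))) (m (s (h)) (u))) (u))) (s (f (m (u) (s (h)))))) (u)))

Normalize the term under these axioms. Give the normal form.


normal form = (q (w (u)) (q (w (q (g (r) (u)) (s (h)))) (s (f (s (h))))))

1. (q (w (u)) (m (q (w (m (q (g (r) (m (u) (u))) (m (s (h)) (u))) (u))) (s (f (m (u) (s (h)))))) (u)))  →  (q (w (u)) (q (w (m (q (g (r) (m (u) (u))) (m (s (h)) (u))) (u))) (s (f (m (u) (s (h)))))))
2. (q (w (u)) (q (w (m (q (g (r) (m (u) (u))) (m (s (h)) (u))) (u))) (s (f (m (u) (s (h)))))))  →  (q (w (u)) (q (w (q (g (r) (m (u) (u))) (m (s (h)) (u)))) (s (f (m (u) (s (h)))))))
3. (q (w (u)) (q (w (q (g (r) (m (u) (u))) (m (s (h)) (u)))) (s (f (m (u) (s (h)))))))  →  (q (w (u)) (q (w (q (g (r) (u)) (m (s (h)) (u)))) (s (f (m (u) (s (h)))))))
4. (q (w (u)) (q (w (q (g (r) (u)) (m (s (h)) (u)))) (s (f (m (u) (s (h)))))))  →  (q (w (u)) (q (w (q (g (r) (u)) (s (h)))) (s (f (m (u) (s (h)))))))
5. (q (w (u)) (q (w (q (g (r) (u)) (s (h)))) (s (f (m (u) (s (h)))))))  →  (q (w (u)) (q (w (q (g (r) (u)) (s (h)))) (s (f (s (h))))))


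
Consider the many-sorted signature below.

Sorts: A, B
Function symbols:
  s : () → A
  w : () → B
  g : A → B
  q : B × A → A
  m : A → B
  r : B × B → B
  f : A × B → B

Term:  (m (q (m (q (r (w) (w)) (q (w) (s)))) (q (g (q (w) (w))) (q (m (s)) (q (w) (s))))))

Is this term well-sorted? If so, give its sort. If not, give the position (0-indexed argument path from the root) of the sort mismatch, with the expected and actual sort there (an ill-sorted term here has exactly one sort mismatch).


          (w) : B
          (w) : B
        (r (w) (w)) : B
          (w) : B
          (s) : A
        (q (w) (s)) : A
      (q (r (w) (w)) (q (w) (s))) : A
    (m (q (r (w) (w)) (q (w) (s)))) : B
          (w) : B
          (w) : B
        (q (w) (w)) : ✗ arg 1 at [0, 1, 0, 0, 1] has sort B, expected A
          (s) : A
        (m (s)) : B
          (w) : B
          (s) : A
        (q (w) (s)) : A
      (q (m (s)) (q (w) (s))) : A

ill-sorted at position [0, 1, 0, 0, 1]: expected A, got B


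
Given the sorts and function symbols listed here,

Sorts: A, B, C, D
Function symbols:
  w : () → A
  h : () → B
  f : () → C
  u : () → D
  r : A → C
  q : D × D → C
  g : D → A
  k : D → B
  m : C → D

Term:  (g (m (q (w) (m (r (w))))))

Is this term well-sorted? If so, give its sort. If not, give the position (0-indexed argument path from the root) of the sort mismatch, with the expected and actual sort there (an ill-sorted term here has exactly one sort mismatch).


ill-sorted at position [0, 0, 0]: expected D, got A

      (w) : A
          (w) : A
        (r (w)) : C
      (m (r (w))) : D
    (q (w) (m (r (w)))) : ✗ arg 0 at [0, 0, 0] has sort A, expected D


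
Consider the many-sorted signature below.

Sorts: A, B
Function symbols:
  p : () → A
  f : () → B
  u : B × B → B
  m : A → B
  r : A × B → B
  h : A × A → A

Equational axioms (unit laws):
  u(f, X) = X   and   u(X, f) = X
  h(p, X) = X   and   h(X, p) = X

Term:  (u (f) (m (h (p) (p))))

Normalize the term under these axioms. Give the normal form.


1. (u (f) (m (h (p) (p))))  →  (m (h (p) (p)))
2. (m (h (p) (p)))  →  (m (p))

normal form = (m (p))


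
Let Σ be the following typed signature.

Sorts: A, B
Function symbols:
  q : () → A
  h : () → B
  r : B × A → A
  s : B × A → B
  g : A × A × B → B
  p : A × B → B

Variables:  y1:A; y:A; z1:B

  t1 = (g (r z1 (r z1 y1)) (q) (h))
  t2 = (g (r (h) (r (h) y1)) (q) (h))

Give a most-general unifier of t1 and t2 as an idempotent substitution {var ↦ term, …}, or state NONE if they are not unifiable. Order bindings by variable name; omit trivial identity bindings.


{z1 ↦ (h)}


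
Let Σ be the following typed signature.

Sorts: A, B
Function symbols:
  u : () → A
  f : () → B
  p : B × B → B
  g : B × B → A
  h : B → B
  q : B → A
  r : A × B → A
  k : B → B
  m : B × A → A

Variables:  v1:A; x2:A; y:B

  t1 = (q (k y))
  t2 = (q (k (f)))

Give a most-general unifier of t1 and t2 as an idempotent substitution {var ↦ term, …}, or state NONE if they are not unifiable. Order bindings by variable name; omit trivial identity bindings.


{y ↦ (f)}


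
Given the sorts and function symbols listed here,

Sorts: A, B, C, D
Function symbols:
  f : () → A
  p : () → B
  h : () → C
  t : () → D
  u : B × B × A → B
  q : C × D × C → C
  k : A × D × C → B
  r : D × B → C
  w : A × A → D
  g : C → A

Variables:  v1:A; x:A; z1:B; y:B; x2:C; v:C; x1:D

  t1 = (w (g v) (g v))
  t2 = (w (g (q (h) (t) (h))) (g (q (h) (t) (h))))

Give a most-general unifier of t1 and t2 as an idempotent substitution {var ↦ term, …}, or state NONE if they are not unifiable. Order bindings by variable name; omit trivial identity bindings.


{v ↦ (q (h) (t) (h))}


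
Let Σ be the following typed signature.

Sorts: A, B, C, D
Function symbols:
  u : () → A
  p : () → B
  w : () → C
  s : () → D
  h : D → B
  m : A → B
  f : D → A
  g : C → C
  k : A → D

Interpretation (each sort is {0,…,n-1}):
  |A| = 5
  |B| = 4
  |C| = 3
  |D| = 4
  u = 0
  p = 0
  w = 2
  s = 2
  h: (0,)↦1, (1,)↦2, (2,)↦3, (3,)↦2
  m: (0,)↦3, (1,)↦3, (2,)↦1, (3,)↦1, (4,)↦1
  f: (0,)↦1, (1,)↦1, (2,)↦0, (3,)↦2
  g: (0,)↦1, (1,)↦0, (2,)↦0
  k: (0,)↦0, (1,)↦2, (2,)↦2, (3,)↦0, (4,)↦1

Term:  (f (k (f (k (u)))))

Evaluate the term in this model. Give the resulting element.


value = 0

  u = 0
  (k (u)) = k(0,) = 0
  (f (k (u))) = f(0,) = 1
  (k (f (k (u)))) = k(1,) = 2
  (f (k (f (k (u))))) = f(2,) = 0


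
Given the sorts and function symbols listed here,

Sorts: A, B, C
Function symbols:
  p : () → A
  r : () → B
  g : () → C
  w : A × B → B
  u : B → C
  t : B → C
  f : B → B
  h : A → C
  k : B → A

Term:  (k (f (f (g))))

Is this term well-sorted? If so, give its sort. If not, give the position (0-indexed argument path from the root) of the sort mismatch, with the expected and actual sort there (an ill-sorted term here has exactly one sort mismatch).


ill-sorted at position [0, 0, 0]: expected B, got C

      (g) : C
    (f (g)) : ✗ arg 0 at [0, 0, 0] has sort C, expected B


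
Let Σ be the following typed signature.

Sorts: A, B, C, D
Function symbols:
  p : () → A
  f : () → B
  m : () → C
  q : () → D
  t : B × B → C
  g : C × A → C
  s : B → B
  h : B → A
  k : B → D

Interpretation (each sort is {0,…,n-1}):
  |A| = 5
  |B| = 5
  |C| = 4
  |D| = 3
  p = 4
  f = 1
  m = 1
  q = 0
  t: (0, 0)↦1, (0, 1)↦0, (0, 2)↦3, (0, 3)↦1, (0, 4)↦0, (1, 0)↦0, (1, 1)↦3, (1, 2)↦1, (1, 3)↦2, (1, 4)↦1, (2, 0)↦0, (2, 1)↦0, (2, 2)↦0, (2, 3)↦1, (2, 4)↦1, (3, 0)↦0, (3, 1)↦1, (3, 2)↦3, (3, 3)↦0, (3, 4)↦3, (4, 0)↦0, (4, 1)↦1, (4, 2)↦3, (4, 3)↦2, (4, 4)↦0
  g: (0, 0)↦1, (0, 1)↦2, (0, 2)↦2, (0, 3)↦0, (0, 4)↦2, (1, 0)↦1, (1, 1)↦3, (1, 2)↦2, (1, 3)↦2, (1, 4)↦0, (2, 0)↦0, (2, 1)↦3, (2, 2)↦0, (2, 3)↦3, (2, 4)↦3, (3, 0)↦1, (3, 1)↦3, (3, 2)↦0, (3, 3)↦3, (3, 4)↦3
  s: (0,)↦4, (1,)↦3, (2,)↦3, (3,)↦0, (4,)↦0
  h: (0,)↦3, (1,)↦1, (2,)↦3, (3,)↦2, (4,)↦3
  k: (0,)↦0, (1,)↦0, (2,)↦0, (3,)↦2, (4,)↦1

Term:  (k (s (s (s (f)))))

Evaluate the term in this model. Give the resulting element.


value = 1

  f = 1
  (s (f)) = s(1,) = 3
  (s (s (f))) = s(3,) = 0
  (s (s (s (f)))) = s(0,) = 4
  (k (s (s (s (f))))) = k(4,) = 1


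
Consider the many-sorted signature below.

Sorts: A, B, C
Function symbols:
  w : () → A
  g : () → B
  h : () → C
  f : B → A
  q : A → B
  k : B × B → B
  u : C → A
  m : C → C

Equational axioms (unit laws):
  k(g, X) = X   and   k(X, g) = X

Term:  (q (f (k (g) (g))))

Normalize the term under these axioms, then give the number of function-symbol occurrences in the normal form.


1. (q (f (k (g) (g))))  →  (q (f (g)))
normal form: (q (f (g)))

size = 3


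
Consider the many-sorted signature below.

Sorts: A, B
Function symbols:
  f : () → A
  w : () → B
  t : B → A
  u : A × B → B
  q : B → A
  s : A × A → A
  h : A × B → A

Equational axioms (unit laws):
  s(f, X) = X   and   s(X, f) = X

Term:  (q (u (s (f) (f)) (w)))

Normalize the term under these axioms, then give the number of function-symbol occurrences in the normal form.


size = 4

1. (q (u (s (f) (f)) (w)))  →  (q (u (f) (w)))
normal form: (q (u (f) (w)))


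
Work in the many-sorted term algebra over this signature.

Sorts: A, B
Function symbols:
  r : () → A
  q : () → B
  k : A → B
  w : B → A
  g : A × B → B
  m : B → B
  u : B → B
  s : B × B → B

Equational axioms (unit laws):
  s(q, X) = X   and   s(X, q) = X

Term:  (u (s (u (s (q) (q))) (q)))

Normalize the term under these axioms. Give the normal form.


normal form = (u (u (q)))

1. (u (s (u (s (q) (q))) (q)))  →  (u (u (s (q) (q))))
2. (u (u (s (q) (q))))  →  (u (u (q)))


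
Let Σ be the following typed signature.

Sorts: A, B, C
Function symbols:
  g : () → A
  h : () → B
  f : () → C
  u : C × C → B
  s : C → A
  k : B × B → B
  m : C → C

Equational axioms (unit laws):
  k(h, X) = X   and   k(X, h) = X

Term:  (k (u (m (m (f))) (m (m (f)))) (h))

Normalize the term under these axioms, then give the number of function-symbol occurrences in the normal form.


1. (k (u (m (m (f))) (m (m (f)))) (h))  →  (u (m (m (f))) (m (m (f))))
normal form: (u (m (m (f))) (m (m (f))))

size = 7


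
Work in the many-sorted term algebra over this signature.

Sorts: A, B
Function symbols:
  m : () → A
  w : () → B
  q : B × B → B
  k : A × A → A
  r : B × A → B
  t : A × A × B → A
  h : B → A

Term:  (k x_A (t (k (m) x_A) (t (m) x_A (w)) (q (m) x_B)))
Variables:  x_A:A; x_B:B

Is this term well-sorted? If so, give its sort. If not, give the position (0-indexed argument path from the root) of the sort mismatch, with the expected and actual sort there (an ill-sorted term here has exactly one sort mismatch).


ill-sorted at position [1, 2, 0]: expected B, got A

  x_A : A
      (m) : A
      x_A : A
    (k (m) x_A) : A
      (m) : A
      x_A : A
      (w) : B
    (t (m) x_A (w)) : A
      (m) : A
      x_B : B
    (q (m) x_B) : ✗ arg 0 at [1, 2, 0] has sort A, expected B


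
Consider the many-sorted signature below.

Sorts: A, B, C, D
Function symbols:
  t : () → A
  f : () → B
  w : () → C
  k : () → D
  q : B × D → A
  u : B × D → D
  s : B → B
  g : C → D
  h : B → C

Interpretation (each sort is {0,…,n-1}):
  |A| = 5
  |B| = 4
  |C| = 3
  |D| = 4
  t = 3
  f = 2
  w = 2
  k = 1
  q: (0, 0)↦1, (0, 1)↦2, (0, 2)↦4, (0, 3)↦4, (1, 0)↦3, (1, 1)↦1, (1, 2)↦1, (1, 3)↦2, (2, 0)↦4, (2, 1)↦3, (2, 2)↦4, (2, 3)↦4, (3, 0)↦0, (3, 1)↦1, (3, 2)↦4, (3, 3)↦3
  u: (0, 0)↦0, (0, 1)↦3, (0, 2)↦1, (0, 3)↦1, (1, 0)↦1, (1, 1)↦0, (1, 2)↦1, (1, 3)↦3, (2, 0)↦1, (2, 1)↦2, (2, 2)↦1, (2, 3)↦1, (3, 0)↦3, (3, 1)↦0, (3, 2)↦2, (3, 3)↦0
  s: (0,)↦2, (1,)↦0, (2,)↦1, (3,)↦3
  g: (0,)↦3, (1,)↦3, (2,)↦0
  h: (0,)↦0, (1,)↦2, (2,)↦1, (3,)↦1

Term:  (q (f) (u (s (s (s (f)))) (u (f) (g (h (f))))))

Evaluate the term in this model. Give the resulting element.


  f = 2
  f = 2
  (s (f)) = s(2,) = 1
  (s (s (f))) = s(1,) = 0
  (s (s (s (f)))) = s(0,) = 2
  f = 2
  f = 2
  (h (f)) = h(2,) = 1
  (g (h (f))) = g(1,) = 3
  (u (f) (g (h (f)))) = u(2, 3) = 1
  (u (s (s (s (f)))) (u (f) (g (h (f))))) = u(2, 1) = 2
  (q (f) (u (s (s (s (f)))) (u (f) (g (h (f)))))) = q(2, 2) = 4

value = 4


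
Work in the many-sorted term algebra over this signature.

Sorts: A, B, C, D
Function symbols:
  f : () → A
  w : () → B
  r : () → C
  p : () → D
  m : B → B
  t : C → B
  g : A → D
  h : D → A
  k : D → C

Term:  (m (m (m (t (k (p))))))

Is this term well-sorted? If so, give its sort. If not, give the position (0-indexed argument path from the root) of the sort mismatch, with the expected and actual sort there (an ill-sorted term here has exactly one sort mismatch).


well-sorted; sort = B

          (p) : D
        (k (p)) : C
      (t (k (p))) : B
    (m (t (k (p)))) : B
  (m (m (t (k (p))))) : B
(m (m (m (t (k (p)))))) : B


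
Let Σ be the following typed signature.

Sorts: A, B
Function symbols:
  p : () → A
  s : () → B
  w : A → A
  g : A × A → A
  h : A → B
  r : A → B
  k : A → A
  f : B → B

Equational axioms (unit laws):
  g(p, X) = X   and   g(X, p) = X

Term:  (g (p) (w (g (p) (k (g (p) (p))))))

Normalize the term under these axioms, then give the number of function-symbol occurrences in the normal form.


1. (g (p) (w (g (p) (k (g (p) (p))))))  →  (w (g (p) (k (g (p) (p)))))
2. (w (g (p) (k (g (p) (p)))))  →  (w (k (g (p) (p))))
3. (w (k (g (p) (p))))  →  (w (k (p)))
normal form: (w (k (p)))

size = 3


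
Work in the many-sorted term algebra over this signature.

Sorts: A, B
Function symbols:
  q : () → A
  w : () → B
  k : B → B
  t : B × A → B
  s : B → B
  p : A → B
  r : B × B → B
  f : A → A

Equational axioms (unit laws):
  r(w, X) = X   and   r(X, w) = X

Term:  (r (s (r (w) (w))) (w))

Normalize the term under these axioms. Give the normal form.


normal form = (s (w))

1. (r (s (r (w) (w))) (w))  →  (s (r (w) (w)))
2. (s (r (w) (w)))  →  (s (w))


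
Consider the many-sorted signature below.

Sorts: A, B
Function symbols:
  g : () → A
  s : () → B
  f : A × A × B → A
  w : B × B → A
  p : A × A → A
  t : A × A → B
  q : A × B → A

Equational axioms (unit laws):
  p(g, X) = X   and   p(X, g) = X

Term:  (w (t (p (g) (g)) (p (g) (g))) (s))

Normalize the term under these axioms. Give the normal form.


1. (w (t (p (g) (g)) (p (g) (g))) (s))  →  (w (t (g) (p (g) (g))) (s))
2. (w (t (g) (p (g) (g))) (s))  →  (w (t (g) (g)) (s))

normal form = (w (t (g) (g)) (s))


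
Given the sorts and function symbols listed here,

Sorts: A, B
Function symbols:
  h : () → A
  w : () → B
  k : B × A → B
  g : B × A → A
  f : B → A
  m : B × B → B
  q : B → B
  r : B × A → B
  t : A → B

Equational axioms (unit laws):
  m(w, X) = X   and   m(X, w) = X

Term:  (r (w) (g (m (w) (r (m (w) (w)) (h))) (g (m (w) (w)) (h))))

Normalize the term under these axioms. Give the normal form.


normal form = (r (w) (g (r (w) (h)) (g (w) (h))))

1. (r (w) (g (m (w) (r (m (w) (w)) (h))) (g (m (w) (w)) (h))))  →  (r (w) (g (r (m (w) (w)) (h)) (g (m (w) (w)) (h))))
2. (r (w) (g (r (m (w) (w)) (h)) (g (m (w) (w)) (h))))  →  (r (w) (g (r (w) (h)) (g (m (w) (w)) (h))))
3. (r (w) (g (r (w) (h)) (g (m (w) (w)) (h))))  →  (r (w) (g (r (w) (h)) (g (w) (h))))


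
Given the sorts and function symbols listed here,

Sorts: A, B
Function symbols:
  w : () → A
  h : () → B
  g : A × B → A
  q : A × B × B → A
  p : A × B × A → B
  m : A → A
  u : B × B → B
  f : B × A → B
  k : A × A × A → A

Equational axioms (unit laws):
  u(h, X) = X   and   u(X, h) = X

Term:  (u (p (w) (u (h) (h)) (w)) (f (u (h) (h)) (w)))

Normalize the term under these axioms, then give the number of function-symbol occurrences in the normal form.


size = 8

1. (u (p (w) (u (h) (h)) (w)) (f (u (h) (h)) (w)))  →  (u (p (w) (h) (w)) (f (u (h) (h)) (w)))
2. (u (p (w) (h) (w)) (f (u (h) (h)) (w)))  →  (u (p (w) (h) (w)) (f (h) (w)))
normal form: (u (p (w) (h) (w)) (f (h) (w)))


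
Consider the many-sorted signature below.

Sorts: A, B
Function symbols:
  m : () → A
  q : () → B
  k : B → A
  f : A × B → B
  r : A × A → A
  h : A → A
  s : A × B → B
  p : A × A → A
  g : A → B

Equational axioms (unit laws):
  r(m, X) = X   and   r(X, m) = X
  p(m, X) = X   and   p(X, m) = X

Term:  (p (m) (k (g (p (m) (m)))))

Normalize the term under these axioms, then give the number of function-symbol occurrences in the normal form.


1. (p (m) (k (g (p (m) (m)))))  →  (k (g (p (m) (m))))
2. (k (g (p (m) (m))))  →  (k (g (m)))
normal form: (k (g (m)))

size = 3


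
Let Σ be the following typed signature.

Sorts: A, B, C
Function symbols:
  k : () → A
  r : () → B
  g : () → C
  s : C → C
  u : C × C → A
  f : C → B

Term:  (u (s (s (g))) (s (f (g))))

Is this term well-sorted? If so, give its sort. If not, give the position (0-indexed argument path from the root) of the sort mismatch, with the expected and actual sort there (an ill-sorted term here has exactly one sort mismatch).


ill-sorted at position [1, 0]: expected C, got B

      (g) : C
    (s (g)) : C
  (s (s (g))) : C
      (g) : C
    (f (g)) : B
  (s (f (g))) : ✗ arg 0 at [1, 0] has sort B, expected C


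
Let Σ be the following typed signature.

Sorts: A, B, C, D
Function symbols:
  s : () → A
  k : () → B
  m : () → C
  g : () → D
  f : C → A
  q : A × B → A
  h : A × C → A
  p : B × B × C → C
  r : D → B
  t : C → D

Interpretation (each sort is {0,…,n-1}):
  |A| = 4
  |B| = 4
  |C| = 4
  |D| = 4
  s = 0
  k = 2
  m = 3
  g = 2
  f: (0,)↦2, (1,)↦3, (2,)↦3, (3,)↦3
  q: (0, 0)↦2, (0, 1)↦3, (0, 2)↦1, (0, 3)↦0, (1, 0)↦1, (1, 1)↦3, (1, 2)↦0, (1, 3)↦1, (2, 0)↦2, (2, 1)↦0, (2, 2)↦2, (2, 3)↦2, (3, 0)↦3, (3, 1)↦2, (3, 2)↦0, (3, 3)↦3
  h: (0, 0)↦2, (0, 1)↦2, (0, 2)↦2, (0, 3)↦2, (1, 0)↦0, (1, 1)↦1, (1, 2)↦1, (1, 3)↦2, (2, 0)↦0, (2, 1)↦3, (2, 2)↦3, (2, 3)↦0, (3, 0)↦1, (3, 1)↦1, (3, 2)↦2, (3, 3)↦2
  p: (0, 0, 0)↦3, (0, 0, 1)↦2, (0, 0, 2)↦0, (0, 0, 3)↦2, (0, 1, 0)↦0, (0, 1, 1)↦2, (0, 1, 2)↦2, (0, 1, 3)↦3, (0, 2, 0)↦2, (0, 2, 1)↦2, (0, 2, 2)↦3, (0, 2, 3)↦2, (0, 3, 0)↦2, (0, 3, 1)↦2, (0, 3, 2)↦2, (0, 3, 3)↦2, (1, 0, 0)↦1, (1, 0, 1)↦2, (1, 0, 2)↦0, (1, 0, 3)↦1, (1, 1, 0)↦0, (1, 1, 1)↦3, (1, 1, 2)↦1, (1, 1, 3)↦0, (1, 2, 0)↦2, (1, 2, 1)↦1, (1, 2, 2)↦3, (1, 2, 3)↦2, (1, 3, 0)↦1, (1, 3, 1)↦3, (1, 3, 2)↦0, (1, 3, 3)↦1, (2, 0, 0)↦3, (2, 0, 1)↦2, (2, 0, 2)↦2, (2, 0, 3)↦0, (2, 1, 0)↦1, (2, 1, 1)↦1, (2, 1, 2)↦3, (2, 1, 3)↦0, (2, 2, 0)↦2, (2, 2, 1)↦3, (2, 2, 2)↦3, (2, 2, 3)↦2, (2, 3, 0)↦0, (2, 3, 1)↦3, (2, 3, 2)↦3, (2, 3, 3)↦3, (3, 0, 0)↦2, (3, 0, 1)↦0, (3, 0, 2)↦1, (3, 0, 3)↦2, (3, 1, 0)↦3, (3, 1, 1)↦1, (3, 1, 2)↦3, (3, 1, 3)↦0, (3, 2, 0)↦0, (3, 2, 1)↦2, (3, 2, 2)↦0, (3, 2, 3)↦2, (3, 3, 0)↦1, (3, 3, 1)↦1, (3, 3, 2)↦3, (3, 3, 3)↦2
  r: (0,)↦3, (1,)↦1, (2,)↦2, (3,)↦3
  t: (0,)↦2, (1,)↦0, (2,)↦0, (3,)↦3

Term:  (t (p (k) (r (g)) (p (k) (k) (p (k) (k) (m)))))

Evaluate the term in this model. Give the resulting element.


  k = 2
  g = 2
  (r (g)) = r(2,) = 2
  k = 2
  k = 2
  k = 2
  k = 2
  m = 3
  (p (k) (k) (m)) = p(2, 2, 3) = 2
  (p (k) (k) (p (k) (k) (m))) = p(2, 2, 2) = 3
  (p (k) (r (g)) (p (k) (k) (p (k) (k) (m)))) = p(2, 2, 3) = 2
  (t (p (k) (r (g)) (p (k) (k) (p (k) (k) (m))))) = t(2,) = 0

value = 0


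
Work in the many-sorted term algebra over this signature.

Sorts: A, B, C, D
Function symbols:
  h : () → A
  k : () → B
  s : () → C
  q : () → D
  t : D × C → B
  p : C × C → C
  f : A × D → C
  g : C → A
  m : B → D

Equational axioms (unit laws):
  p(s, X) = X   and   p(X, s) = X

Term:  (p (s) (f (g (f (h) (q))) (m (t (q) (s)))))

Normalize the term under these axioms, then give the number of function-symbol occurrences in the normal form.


1. (p (s) (f (g (f (h) (q))) (m (t (q) (s)))))  →  (f (g (f (h) (q))) (m (t (q) (s))))
normal form: (f (g (f (h) (q))) (m (t (q) (s))))

size = 9


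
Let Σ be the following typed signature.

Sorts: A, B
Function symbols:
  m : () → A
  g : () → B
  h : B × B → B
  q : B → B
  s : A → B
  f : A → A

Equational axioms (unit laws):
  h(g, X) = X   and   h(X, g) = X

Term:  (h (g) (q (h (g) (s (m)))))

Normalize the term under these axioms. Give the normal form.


1. (h (g) (q (h (g) (s (m)))))  →  (q (h (g) (s (m))))
2. (q (h (g) (s (m))))  →  (q (s (m)))

normal form = (q (s (m)))


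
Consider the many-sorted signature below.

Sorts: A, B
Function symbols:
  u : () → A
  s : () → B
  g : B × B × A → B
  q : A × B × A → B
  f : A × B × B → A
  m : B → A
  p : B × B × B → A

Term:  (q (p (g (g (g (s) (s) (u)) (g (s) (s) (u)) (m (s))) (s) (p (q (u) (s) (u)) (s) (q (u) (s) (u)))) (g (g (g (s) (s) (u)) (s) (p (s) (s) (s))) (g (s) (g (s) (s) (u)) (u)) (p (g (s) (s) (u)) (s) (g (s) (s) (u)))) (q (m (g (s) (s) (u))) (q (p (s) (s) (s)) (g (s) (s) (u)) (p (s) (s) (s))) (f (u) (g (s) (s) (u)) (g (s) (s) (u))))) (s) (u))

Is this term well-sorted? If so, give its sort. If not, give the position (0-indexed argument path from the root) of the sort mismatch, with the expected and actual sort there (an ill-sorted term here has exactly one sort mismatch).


well-sorted; sort = B

          (s) : B
          (s) : B
          (u) : A
        (g (s) (s) (u)) : B
          (s) : B
          (s) : B
          (u) : A
        (g (s) (s) (u)) : B
          (s) : B
        (m (s)) : A
      (g (g (s) (s) (u)) (g (s) (s) (u)) (m (s))) : B
      (s) : B
          (u) : A
          (s) : B
          (u) : A
        (q (u) (s) (u)) : B
        (s) : B
          (u) : A
          (s) : B
          (u) : A
        (q (u) (s) (u)) : B
      (p (q (u) (s) (u)) (s) (q (u) (s) (u))) : A
    (g (g (g (s) (s) (u)) (g (s) (s) (u)) (m (s))) (s) (p (q (u) (s) (u)) (s) (q (u) (s) (u)))) : B
          (s) : B
          (s) : B
          (u) : A
        (g (s) (s) (u)) : B
        (s) : B
          (s) : B
          (s) : B
          (s) : B
        (p (s) (s) (s)) : A
      (g (g (s) (s) (u)) (s) (p (s) (s) (s))) : B
        (s) : B
          (s) : B
          (s) : B
          (u) : A
        (g (s) (s) (u)) : B
        (u) : A
      (g (s) (g (s) (s) (u)) (u)) : B
          (s) : B
          (s) : B
          (u) : A
        (g (s) (s) (u)) : B
        (s) : B
          (s) : B
          (s) : B
          (u) : A
        (g (s) (s) (u)) : B
      (p (g (s) (s) (u)) (s) (g (s) (s) (u))) : A
    (g (g (g (s) (s) (u)) (s) (p (s) (s) (s))) (g (s) (g (s) (s) (u)) (u)) (p (g (s) (s) (u)) (s) (g (s) (s) (u)))) : B
          (s) : B
          (s) : B
          (u) : A
        (g (s) (s) (u)) : B
      (m (g (s) (s) (u))) : A
          (s) : B
          (s) : B
          (s) : B
        (p (s) (s) (s)) : A
          (s) : B
          (s) : B
          (u) : A
        (g (s) (s) (u)) : B
          (s) : B
          (s) : B
          (s) : B
        (p (s) (s) (s)) : A
      (q (p (s) (s) (s)) (g (s) (s) (u)) (p (s) (s) (s))) : B
        (u) : A
          (s) : B
          (s) : B
          (u) : A
        (g (s) (s) (u)) : B
          (s) : B
          (s) : B
          (u) : A
        (g (s) (s) (u)) : B
      (f (u) (g (s) (s) (u)) (g (s) (s) (u))) : A
    (q (m (g (s) (s) (u))) (q (p (s) (s) (s)) (g (s) (s) (u)) (p (s) (s) (s))) (f (u) (g (s) (s) (u)) (g (s) (s) (u)))) : B
  (p (g (g (g (s) (s) (u)) (g (s) (s) (u)) (m (s))) (s) (p (q (u) (s) (u)) (s) (q (u) (s) (u)))) (g (g (g (s) (s) (u)) (s) (p (s) (s) (s))) (g (s) (g (s) (s) (u)) (u)) (p (g (s) (s) (u)) (s) (g (s) (s) (u)))) (q (m (g (s) (s) (u))) (q (p (s) (s) (s)) (g (s) (s) (u)) (p (s) (s) (s))) (f (u) (g (s) (s) (u)) (g (s) (s) (u))))) : A
  (s) : B
  (u) : A
(q (p (g (g (g (s) (s) (u)) (g (s) (s) (u)) (m (s))) (s) (p (q (u) (s) (u)) (s) (q (u) (s) (u)))) (g (g (g (s) (s) (u)) (s) (p (s) (s) (s))) (g (s) (g (s) (s) (u)) (u)) (p (g (s) (s) (u)) (s) (g (s) (s) (u)))) (q (m (g (s) (s) (u))) (q (p (s) (s) (s)) (g (s) (s) (u)) (p (s) (s) (s))) (f (u) (g (s) (s) (u)) (g (s) (s) (u))))) (s) (u)) : B


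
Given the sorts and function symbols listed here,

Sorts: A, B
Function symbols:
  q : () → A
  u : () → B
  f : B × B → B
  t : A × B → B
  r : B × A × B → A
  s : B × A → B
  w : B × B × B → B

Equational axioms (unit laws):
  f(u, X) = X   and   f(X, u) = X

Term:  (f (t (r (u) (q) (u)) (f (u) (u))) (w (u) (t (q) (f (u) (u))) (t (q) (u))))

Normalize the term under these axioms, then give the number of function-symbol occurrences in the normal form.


size = 15

1. (f (t (r (u) (q) (u)) (f (u) (u))) (w (u) (t (q) (f (u) (u))) (t (q) (u))))  →  (f (t (r (u) (q) (u)) (u)) (w (u) (t (q) (f (u) (u))) (t (q) (u))))
2. (f (t (r (u) (q) (u)) (u)) (w (u) (t (q) (f (u) (u))) (t (q) (u))))  →  (f (t (r (u) (q) (u)) (u)) (w (u) (t (q) (u)) (t (q) (u))))
normal form: (f (t (r (u) (q) (u)) (u)) (w (u) (t (q) (u)) (t (q) (u))))


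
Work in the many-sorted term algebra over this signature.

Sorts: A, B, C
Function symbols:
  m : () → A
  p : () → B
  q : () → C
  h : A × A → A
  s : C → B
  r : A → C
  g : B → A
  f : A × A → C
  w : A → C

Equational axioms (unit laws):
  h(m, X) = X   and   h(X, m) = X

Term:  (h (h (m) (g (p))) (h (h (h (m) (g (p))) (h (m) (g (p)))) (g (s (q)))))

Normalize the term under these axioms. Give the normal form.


normal form = (h (g (p)) (h (h (g (p)) (g (p))) (g (s (q)))))

1. (h (h (m) (g (p))) (h (h (h (m) (g (p))) (h (m) (g (p)))) (g (s (q)))))  →  (h (g (p)) (h (h (h (m) (g (p))) (h (m) (g (p)))) (g (s (q)))))
2. (h (g (p)) (h (h (h (m) (g (p))) (h (m) (g (p)))) (g (s (q)))))  →  (h (g (p)) (h (h (g (p)) (h (m) (g (p)))) (g (s (q)))))
3. (h (g (p)) (h (h (g (p)) (h (m) (g (p)))) (g (s (q)))))  →  (h (g (p)) (h (h (g (p)) (g (p))) (g (s (q)))))


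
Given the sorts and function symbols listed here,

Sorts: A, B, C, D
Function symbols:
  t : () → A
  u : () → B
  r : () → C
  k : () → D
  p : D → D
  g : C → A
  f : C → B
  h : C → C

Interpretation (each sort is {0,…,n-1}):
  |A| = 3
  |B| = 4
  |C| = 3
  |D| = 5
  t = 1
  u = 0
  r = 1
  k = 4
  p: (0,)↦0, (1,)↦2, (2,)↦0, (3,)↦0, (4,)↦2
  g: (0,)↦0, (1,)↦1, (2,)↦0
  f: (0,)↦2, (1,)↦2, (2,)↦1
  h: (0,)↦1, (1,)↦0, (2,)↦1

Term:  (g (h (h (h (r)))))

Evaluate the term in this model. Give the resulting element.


value = 0

  r = 1
  (h (r)) = h(1,) = 0
  (h (h (r))) = h(0,) = 1
  (h (h (h (r)))) = h(1,) = 0
  (g (h (h (h (r))))) = g(0,) = 0


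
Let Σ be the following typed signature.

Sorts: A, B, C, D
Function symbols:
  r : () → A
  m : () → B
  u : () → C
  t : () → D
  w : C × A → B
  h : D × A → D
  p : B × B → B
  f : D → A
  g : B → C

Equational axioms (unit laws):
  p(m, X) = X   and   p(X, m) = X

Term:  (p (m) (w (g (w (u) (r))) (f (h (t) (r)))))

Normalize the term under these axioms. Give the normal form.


1. (p (m) (w (g (w (u) (r))) (f (h (t) (r)))))  →  (w (g (w (u) (r))) (f (h (t) (r))))

normal form = (w (g (w (u) (r))) (f (h (t) (r))))
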